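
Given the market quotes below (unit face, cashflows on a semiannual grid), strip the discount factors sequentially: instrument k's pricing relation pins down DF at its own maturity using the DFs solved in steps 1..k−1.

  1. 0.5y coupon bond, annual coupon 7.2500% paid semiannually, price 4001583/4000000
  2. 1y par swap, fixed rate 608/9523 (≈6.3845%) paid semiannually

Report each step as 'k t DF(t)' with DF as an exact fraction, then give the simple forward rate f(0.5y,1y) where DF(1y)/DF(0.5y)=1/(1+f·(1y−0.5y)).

step 1 [0.5y] bond c/2=29/800: DF=(4001583/4000000 − 29/800·(0))/(1+29/800) = 4827/5000 ≈ 0.965400
step 2 [1y] swap r/2=304/9523: DF=(1 − 304/9523·(0.965400))/(1+304/9523) = 587/625 ≈ 0.939200

1 1/2 4827/5000
2 1 587/625
f(0.5y,1y) = ((4827/5000)/(587/625) − 1)/(1/2) = 131/2348 ≈ 5.5792%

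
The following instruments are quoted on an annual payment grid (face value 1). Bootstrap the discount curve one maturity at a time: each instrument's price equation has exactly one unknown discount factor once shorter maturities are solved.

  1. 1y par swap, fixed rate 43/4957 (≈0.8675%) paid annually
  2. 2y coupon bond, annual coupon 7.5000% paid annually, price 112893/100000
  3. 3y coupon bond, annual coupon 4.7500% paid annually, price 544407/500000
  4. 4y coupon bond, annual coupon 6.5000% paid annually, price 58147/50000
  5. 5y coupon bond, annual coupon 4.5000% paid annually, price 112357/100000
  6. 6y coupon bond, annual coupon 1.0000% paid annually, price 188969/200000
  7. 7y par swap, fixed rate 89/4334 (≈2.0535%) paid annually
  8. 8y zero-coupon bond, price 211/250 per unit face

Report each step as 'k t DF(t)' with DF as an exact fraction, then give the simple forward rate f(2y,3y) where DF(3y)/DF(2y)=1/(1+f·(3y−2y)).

1 1 4957/5000
2 2 981/1000
3 3 19/20
4 4 571/625
5 5 91/100
6 6 1777/2000
7 7 1733/2000
8 8 211/250
f(2y,3y) = ((981/1000)/(19/20) − 1)/(1) = 31/950 ≈ 3.2632%

step 1 [1y] swap r/1=43/4957: DF=(1 − 43/4957·(0))/(1+43/4957) = 4957/5000 ≈ 0.991400
step 2 [2y] bond c/1=3/40: DF=(112893/100000 − 3/40·(0.991400))/(1+3/40) = 981/1000 ≈ 0.981000
step 3 [3y] bond c/1=19/400: DF=(544407/500000 − 19/400·(0.991400+0.981000))/(1+19/400) = 19/20 ≈ 0.950000
step 4 [4y] bond c/1=13/200: DF=(58147/50000 − 13/200·(0.991400+0.981000+0.950000))/(1+13/200) = 571/625 ≈ 0.913600
step 5 [5y] bond c/1=9/200: DF=(112357/100000 − 9/200·(0.991400+0.981000+0.950000+0.913600))/(1+9/200) = 91/100 ≈ 0.910000
step 6 [6y] bond c/1=1/100: DF=(188969/200000 − 1/100·(0.991400+0.981000+0.950000+0.913600+0.910000))/(1+1/100) = 1777/2000 ≈ 0.888500
step 7 [7y] swap r/1=89/4334: DF=(1 − 89/4334·(0.991400+0.981000+0.950000+0.913600+0.910000+0.888500))/(1+89/4334) = 1733/2000 ≈ 0.866500
step 8 [8y] zero: DF = P = 211/250 ≈ 0.844000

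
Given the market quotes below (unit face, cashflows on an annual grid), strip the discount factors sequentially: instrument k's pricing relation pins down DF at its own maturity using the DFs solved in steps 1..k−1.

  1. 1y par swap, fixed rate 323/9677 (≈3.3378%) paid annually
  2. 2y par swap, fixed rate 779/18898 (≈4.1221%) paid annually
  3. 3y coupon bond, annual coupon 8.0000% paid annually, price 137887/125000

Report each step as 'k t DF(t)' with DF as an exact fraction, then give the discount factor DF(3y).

step 1 [1y] swap r/1=323/9677: DF=(1 − 323/9677·(0))/(1+323/9677) = 9677/10000 ≈ 0.967700
step 2 [2y] swap r/1=779/18898: DF=(1 − 779/18898·(0.967700))/(1+779/18898) = 9221/10000 ≈ 0.922100
step 3 [3y] bond c/1=2/25: DF=(137887/125000 − 2/25·(0.967700+0.922100))/(1+2/25) = 4407/5000 ≈ 0.881400

1 1 9677/10000
2 2 9221/10000
3 3 4407/5000
DF(3y) = 4407/5000 ≈ 0.881400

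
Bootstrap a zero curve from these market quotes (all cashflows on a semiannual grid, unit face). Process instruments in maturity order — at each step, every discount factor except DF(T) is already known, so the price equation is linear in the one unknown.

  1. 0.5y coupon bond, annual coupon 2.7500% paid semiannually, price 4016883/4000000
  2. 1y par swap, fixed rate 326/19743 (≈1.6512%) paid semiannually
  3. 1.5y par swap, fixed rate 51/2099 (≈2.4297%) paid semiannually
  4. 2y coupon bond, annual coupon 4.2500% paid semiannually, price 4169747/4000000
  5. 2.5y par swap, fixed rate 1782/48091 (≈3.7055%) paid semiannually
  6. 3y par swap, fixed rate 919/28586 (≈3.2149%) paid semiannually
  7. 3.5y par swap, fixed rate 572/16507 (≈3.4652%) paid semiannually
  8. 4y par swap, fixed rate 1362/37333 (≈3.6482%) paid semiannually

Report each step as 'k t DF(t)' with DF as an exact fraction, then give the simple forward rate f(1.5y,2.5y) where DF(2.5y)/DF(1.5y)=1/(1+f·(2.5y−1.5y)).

1 1/2 4953/5000
2 1 9837/10000
3 3/2 9643/10000
4 2 2399/2500
5 5/2 9109/10000
6 3 9081/10000
7 7/2 1107/1250
8 4 4319/5000
f(1.5y,2.5y) = ((9643/10000)/(9109/10000) − 1)/(1) = 534/9109 ≈ 5.8623%

step 1 [0.5y] bond c/2=11/800: DF=(4016883/4000000 − 11/800·(0))/(1+11/800) = 4953/5000 ≈ 0.990600
step 2 [1y] swap r/2=163/19743: DF=(1 − 163/19743·(0.990600))/(1+163/19743) = 9837/10000 ≈ 0.983700
step 3 [1.5y] swap r/2=51/4198: DF=(1 − 51/4198·(0.990600+0.983700))/(1+51/4198) = 9643/10000 ≈ 0.964300
step 4 [2y] bond c/2=17/800: DF=(4169747/4000000 − 17/800·(0.990600+0.983700+0.964300))/(1+17/800) = 2399/2500 ≈ 0.959600
step 5 [2.5y] swap r/2=891/48091: DF=(1 − 891/48091·(0.990600+0.983700+0.964300+0.959600))/(1+891/48091) = 9109/10000 ≈ 0.910900
step 6 [3y] swap r/2=919/57172: DF=(1 − 919/57172·(0.990600+0.983700+0.964300+0.959600+0.910900))/(1+919/57172) = 9081/10000 ≈ 0.908100
step 7 [3.5y] swap r/2=286/16507: DF=(1 − 286/16507·(0.990600+0.983700+0.964300+0.959600+0.910900+0.908100))/(1+286/16507) = 1107/1250 ≈ 0.885600
step 8 [4y] swap r/2=681/37333: DF=(1 − 681/37333·(0.990600+0.983700+0.964300+0.959600+0.910900+0.908100+0.885600))/(1+681/37333) = 4319/5000 ≈ 0.863800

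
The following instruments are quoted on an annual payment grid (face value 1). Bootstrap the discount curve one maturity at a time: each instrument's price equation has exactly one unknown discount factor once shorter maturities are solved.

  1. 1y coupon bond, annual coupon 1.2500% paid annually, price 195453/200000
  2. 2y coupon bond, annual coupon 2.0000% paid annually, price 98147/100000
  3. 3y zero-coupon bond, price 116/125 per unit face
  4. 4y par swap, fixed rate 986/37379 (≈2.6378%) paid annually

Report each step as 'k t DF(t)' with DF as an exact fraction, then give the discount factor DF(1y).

step 1 [1y] bond c/1=1/80: DF=(195453/200000 − 1/80·(0))/(1+1/80) = 2413/2500 ≈ 0.965200
step 2 [2y] bond c/1=1/50: DF=(98147/100000 − 1/50·(0.965200))/(1+1/50) = 9433/10000 ≈ 0.943300
step 3 [3y] zero: DF = P = 116/125 ≈ 0.928000
step 4 [4y] swap r/1=986/37379: DF=(1 − 986/37379·(0.965200+0.943300+0.928000))/(1+986/37379) = 4507/5000 ≈ 0.901400

1 1 2413/2500
2 2 9433/10000
3 3 116/125
4 4 4507/5000
DF(1y) = 2413/2500 ≈ 0.965200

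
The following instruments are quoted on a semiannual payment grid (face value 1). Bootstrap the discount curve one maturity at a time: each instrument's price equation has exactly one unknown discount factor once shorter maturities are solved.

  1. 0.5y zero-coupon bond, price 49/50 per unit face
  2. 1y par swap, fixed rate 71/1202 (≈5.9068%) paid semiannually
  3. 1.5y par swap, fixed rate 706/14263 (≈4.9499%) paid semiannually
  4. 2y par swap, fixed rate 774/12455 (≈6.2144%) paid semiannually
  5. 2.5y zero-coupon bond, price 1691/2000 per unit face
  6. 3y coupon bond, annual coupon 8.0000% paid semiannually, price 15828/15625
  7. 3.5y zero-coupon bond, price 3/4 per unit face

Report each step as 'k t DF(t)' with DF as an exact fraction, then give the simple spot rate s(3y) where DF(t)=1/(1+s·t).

1 1/2 49/50
2 1 1179/1250
3 3/2 4647/5000
4 2 8839/10000
5 5/2 1691/2000
6 3 3989/5000
7 7/2 3/4
s(3y) = (1/(3989/5000) − 1)/(3) = 337/3989 ≈ 8.4482%

step 1 [0.5y] zero: DF = P = 49/50 ≈ 0.980000
step 2 [1y] swap r/2=71/2404: DF=(1 − 71/2404·(0.980000))/(1+71/2404) = 1179/1250 ≈ 0.943200
step 3 [1.5y] swap r/2=353/14263: DF=(1 − 353/14263·(0.980000+0.943200))/(1+353/14263) = 4647/5000 ≈ 0.929400
step 4 [2y] swap r/2=387/12455: DF=(1 − 387/12455·(0.980000+0.943200+0.929400))/(1+387/12455) = 8839/10000 ≈ 0.883900
step 5 [2.5y] zero: DF = P = 1691/2000 ≈ 0.845500
step 6 [3y] bond c/2=1/25: DF=(15828/15625 − 1/25·(0.980000+0.943200+0.929400+0.883900+0.845500))/(1+1/25) = 3989/5000 ≈ 0.797800
step 7 [3.5y] zero: DF = P = 3/4 ≈ 0.750000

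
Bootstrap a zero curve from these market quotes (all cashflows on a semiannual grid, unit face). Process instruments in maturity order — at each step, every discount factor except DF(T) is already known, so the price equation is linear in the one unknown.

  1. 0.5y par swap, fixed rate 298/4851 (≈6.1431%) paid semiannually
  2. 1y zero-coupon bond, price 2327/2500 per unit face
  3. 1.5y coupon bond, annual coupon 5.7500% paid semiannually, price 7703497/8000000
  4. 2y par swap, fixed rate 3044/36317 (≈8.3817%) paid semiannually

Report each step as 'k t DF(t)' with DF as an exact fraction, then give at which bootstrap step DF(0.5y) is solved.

1 1/2 4851/5000
2 1 2327/2500
3 3/2 8829/10000
4 2 4239/5000
DF(0.5y) is solved at step 1

step 1 [0.5y] swap r/2=149/4851: DF=(1 − 149/4851·(0))/(1+149/4851) = 4851/5000 ≈ 0.970200
step 2 [1y] zero: DF = P = 2327/2500 ≈ 0.930800
step 3 [1.5y] bond c/2=23/800: DF=(7703497/8000000 − 23/800·(0.970200+0.930800))/(1+23/800) = 8829/10000 ≈ 0.882900
step 4 [2y] swap r/2=1522/36317: DF=(1 − 1522/36317·(0.970200+0.930800+0.882900))/(1+1522/36317) = 4239/5000 ≈ 0.847800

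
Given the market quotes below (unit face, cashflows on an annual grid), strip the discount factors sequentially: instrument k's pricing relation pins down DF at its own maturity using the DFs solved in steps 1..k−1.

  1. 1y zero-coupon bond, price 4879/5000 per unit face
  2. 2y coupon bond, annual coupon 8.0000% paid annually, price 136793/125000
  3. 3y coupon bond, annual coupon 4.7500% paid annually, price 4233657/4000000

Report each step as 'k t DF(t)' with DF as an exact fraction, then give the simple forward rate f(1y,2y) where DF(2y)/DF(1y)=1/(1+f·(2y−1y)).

1 1 4879/5000
2 2 941/1000
3 3 1847/2000
f(1y,2y) = ((4879/5000)/(941/1000) − 1)/(1) = 174/4705 ≈ 3.6982%

step 1 [1y] zero: DF = P = 4879/5000 ≈ 0.975800
step 2 [2y] bond c/1=2/25: DF=(136793/125000 − 2/25·(0.975800))/(1+2/25) = 941/1000 ≈ 0.941000
step 3 [3y] bond c/1=19/400: DF=(4233657/4000000 − 19/400·(0.975800+0.941000))/(1+19/400) = 1847/2000 ≈ 0.923500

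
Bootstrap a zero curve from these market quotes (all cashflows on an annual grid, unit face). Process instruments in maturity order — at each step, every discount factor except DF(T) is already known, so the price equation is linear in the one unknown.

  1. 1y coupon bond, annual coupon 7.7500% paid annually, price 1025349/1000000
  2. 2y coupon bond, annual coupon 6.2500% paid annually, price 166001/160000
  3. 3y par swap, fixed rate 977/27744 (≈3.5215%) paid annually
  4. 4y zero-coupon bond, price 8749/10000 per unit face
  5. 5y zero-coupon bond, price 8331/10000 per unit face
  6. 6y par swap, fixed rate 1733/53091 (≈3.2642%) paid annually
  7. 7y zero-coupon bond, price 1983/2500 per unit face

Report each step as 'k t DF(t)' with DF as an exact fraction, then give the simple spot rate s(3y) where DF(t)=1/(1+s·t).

1 1 2379/2500
2 2 1841/2000
3 3 9023/10000
4 4 8749/10000
5 5 8331/10000
6 6 8267/10000
7 7 1983/2500
s(3y) = (1/(9023/10000) − 1)/(3) = 977/27069 ≈ 3.6093%

step 1 [1y] bond c/1=31/400: DF=(1025349/1000000 − 31/400·(0))/(1+31/400) = 2379/2500 ≈ 0.951600
step 2 [2y] bond c/1=1/16: DF=(166001/160000 − 1/16·(0.951600))/(1+1/16) = 1841/2000 ≈ 0.920500
step 3 [3y] swap r/1=977/27744: DF=(1 − 977/27744·(0.951600+0.920500))/(1+977/27744) = 9023/10000 ≈ 0.902300
step 4 [4y] zero: DF = P = 8749/10000 ≈ 0.874900
step 5 [5y] zero: DF = P = 8331/10000 ≈ 0.833100
step 6 [6y] swap r/1=1733/53091: DF=(1 − 1733/53091·(0.951600+0.920500+0.902300+0.874900+0.833100))/(1+1733/53091) = 8267/10000 ≈ 0.826700
step 7 [7y] zero: DF = P = 1983/2500 ≈ 0.793200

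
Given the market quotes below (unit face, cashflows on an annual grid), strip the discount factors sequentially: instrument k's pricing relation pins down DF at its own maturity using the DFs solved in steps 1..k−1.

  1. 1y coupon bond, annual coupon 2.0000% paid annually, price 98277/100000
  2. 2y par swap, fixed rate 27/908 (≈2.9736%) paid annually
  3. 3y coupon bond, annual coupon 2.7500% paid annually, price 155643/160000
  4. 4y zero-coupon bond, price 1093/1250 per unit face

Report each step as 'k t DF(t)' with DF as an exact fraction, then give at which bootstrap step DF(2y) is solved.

1 1 1927/2000
2 2 9433/10000
3 3 8957/10000
4 4 1093/1250
DF(2y) is solved at step 2

step 1 [1y] bond c/1=1/50: DF=(98277/100000 − 1/50·(0))/(1+1/50) = 1927/2000 ≈ 0.963500
step 2 [2y] swap r/1=27/908: DF=(1 − 27/908·(0.963500))/(1+27/908) = 9433/10000 ≈ 0.943300
step 3 [3y] bond c/1=11/400: DF=(155643/160000 − 11/400·(0.963500+0.943300))/(1+11/400) = 8957/10000 ≈ 0.895700
step 4 [4y] zero: DF = P = 1093/1250 ≈ 0.874400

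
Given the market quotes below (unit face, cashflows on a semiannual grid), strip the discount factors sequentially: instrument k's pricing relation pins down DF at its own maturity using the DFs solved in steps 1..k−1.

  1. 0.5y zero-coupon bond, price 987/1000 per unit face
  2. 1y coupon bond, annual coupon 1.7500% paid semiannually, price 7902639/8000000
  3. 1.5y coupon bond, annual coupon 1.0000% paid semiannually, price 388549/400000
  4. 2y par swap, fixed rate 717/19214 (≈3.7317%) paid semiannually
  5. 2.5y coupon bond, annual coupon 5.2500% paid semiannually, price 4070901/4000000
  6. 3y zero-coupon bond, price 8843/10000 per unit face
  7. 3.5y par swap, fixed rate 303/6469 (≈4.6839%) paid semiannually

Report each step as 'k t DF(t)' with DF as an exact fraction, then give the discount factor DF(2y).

1 1/2 987/1000
2 1 9707/10000
3 3/2 598/625
4 2 9283/10000
5 5/2 4467/5000
6 3 8843/10000
7 7/2 1697/2000
DF(2y) = 9283/10000 ≈ 0.928300

step 1 [0.5y] zero: DF = P = 987/1000 ≈ 0.987000
step 2 [1y] bond c/2=7/800: DF=(7902639/8000000 − 7/800·(0.987000))/(1+7/800) = 9707/10000 ≈ 0.970700
step 3 [1.5y] bond c/2=1/200: DF=(388549/400000 − 1/200·(0.987000+0.970700))/(1+1/200) = 598/625 ≈ 0.956800
step 4 [2y] swap r/2=717/38428: DF=(1 − 717/38428·(0.987000+0.970700+0.956800))/(1+717/38428) = 9283/10000 ≈ 0.928300
step 5 [2.5y] bond c/2=21/800: DF=(4070901/4000000 − 21/800·(0.987000+0.970700+0.956800+0.928300))/(1+21/800) = 4467/5000 ≈ 0.893400
step 6 [3y] zero: DF = P = 8843/10000 ≈ 0.884300
step 7 [3.5y] swap r/2=303/12938: DF=(1 − 303/12938·(0.987000+0.970700+0.956800+0.928300+0.893400+0.884300))/(1+303/12938) = 1697/2000 ≈ 0.848500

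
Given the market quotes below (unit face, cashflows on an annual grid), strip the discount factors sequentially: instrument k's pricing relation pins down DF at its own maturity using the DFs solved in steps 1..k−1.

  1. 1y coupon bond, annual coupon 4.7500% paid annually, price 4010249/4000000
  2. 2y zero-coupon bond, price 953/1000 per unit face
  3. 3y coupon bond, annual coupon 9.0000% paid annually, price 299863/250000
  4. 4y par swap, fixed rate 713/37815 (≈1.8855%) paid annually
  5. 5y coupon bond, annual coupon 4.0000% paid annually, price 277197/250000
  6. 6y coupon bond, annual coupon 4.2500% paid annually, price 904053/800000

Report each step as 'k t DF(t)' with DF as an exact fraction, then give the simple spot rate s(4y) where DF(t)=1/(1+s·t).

1 1 9571/10000
2 2 953/1000
3 3 9427/10000
4 4 9287/10000
5 5 9207/10000
6 6 8923/10000
s(4y) = (1/(9287/10000) − 1)/(4) = 713/37148 ≈ 1.9193%

step 1 [1y] bond c/1=19/400: DF=(4010249/4000000 − 19/400·(0))/(1+19/400) = 9571/10000 ≈ 0.957100
step 2 [2y] zero: DF = P = 953/1000 ≈ 0.953000
step 3 [3y] bond c/1=9/100: DF=(299863/250000 − 9/100·(0.957100+0.953000))/(1+9/100) = 9427/10000 ≈ 0.942700
step 4 [4y] swap r/1=713/37815: DF=(1 − 713/37815·(0.957100+0.953000+0.942700))/(1+713/37815) = 9287/10000 ≈ 0.928700
step 5 [5y] bond c/1=1/25: DF=(277197/250000 − 1/25·(0.957100+0.953000+0.942700+0.928700))/(1+1/25) = 9207/10000 ≈ 0.920700
step 6 [6y] bond c/1=17/400: DF=(904053/800000 − 17/400·(0.957100+0.953000+0.942700+0.928700+0.920700))/(1+17/400) = 8923/10000 ≈ 0.892300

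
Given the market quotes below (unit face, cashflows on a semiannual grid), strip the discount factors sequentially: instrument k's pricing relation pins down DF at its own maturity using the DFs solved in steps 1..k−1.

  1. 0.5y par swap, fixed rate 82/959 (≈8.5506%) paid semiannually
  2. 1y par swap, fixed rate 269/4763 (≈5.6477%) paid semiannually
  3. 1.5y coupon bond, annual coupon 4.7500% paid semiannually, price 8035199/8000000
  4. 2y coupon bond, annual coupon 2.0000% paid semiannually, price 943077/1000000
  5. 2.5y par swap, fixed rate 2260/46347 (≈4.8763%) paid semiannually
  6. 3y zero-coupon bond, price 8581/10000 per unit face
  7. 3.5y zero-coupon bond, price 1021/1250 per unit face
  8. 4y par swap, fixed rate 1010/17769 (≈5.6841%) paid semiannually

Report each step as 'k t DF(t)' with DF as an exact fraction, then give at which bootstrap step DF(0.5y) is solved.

1 1/2 959/1000
2 1 4731/5000
3 3/2 9369/10000
4 2 566/625
5 5/2 887/1000
6 3 8581/10000
7 7/2 1021/1250
8 4 399/500
DF(0.5y) is solved at step 1

step 1 [0.5y] swap r/2=41/959: DF=(1 − 41/959·(0))/(1+41/959) = 959/1000 ≈ 0.959000
step 2 [1y] swap r/2=269/9526: DF=(1 − 269/9526·(0.959000))/(1+269/9526) = 4731/5000 ≈ 0.946200
step 3 [1.5y] bond c/2=19/800: DF=(8035199/8000000 − 19/800·(0.959000+0.946200))/(1+19/800) = 9369/10000 ≈ 0.936900
step 4 [2y] bond c/2=1/100: DF=(943077/1000000 − 1/100·(0.959000+0.946200+0.936900))/(1+1/100) = 566/625 ≈ 0.905600
step 5 [2.5y] swap r/2=1130/46347: DF=(1 − 1130/46347·(0.959000+0.946200+0.936900+0.905600))/(1+1130/46347) = 887/1000 ≈ 0.887000
step 6 [3y] zero: DF = P = 8581/10000 ≈ 0.858100
step 7 [3.5y] zero: DF = P = 1021/1250 ≈ 0.816800
step 8 [4y] swap r/2=505/17769: DF=(1 − 505/17769·(0.959000+0.946200+0.936900+0.905600+0.887000+0.858100+0.816800))/(1+505/17769) = 399/500 ≈ 0.798000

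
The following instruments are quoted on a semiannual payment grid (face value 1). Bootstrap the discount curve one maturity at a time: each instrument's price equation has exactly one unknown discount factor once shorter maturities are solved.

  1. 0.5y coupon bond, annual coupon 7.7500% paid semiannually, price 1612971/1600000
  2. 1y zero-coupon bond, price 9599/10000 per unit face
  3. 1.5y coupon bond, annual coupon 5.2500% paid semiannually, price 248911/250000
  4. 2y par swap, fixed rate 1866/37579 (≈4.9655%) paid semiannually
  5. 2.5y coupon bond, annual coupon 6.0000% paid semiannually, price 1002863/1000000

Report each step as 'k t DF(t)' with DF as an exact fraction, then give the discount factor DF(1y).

1 1/2 1941/2000
2 1 9599/10000
3 3/2 1151/1250
4 2 9067/10000
5 5/2 4321/5000
DF(1y) = 9599/10000 ≈ 0.959900

step 1 [0.5y] bond c/2=31/800: DF=(1612971/1600000 − 31/800·(0))/(1+31/800) = 1941/2000 ≈ 0.970500
step 2 [1y] zero: DF = P = 9599/10000 ≈ 0.959900
step 3 [1.5y] bond c/2=21/800: DF=(248911/250000 − 21/800·(0.970500+0.959900))/(1+21/800) = 1151/1250 ≈ 0.920800
step 4 [2y] swap r/2=933/37579: DF=(1 − 933/37579·(0.970500+0.959900+0.920800))/(1+933/37579) = 9067/10000 ≈ 0.906700
step 5 [2.5y] bond c/2=3/100: DF=(1002863/1000000 − 3/100·(0.970500+0.959900+0.920800+0.906700))/(1+3/100) = 4321/5000 ≈ 0.864200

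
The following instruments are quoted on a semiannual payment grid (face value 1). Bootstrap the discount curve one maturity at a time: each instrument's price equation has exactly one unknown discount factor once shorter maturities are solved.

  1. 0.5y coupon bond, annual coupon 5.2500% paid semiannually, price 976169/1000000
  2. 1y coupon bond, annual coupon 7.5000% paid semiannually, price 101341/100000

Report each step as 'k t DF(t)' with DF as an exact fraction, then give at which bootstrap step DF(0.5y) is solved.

step 1 [0.5y] bond c/2=21/800: DF=(976169/1000000 − 21/800·(0))/(1+21/800) = 1189/1250 ≈ 0.951200
step 2 [1y] bond c/2=3/80: DF=(101341/100000 − 3/80·(0.951200))/(1+3/80) = 589/625 ≈ 0.942400

1 1/2 1189/1250
2 1 589/625
DF(0.5y) is solved at step 1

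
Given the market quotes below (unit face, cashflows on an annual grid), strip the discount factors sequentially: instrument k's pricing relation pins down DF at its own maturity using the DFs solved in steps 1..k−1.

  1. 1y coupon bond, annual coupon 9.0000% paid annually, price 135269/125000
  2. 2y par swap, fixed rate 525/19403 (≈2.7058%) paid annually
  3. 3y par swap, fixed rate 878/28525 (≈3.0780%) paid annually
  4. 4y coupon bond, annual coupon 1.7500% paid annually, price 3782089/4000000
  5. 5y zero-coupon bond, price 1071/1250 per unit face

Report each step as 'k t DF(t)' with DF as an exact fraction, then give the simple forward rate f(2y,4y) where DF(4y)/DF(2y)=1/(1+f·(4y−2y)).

1 1 1241/1250
2 2 379/400
3 3 4561/5000
4 4 4401/5000
5 5 1071/1250
f(2y,4y) = ((379/400)/(4401/5000) − 1)/(2) = 673/17604 ≈ 3.8230%

step 1 [1y] bond c/1=9/100: DF=(135269/125000 − 9/100·(0))/(1+9/100) = 1241/1250 ≈ 0.992800
step 2 [2y] swap r/1=525/19403: DF=(1 − 525/19403·(0.992800))/(1+525/19403) = 379/400 ≈ 0.947500
step 3 [3y] swap r/1=878/28525: DF=(1 − 878/28525·(0.992800+0.947500))/(1+878/28525) = 4561/5000 ≈ 0.912200
step 4 [4y] bond c/1=7/400: DF=(3782089/4000000 − 7/400·(0.992800+0.947500+0.912200))/(1+7/400) = 4401/5000 ≈ 0.880200
step 5 [5y] zero: DF = P = 1071/1250 ≈ 0.856800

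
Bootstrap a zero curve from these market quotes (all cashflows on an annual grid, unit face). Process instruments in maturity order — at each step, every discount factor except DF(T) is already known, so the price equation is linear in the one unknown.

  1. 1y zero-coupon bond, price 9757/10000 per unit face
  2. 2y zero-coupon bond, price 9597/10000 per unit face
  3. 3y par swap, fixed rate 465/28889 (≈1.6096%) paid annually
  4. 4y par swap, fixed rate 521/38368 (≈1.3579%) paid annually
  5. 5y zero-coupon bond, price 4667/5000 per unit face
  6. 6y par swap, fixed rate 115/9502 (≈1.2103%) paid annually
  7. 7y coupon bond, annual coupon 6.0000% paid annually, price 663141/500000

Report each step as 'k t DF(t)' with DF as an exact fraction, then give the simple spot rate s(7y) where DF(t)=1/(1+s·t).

1 1 9757/10000
2 2 9597/10000
3 3 1907/2000
4 4 9479/10000
5 5 4667/5000
6 6 931/1000
7 7 1857/2000
s(7y) = (1/(1857/2000) − 1)/(7) = 143/12999 ≈ 1.1001%

step 1 [1y] zero: DF = P = 9757/10000 ≈ 0.975700
step 2 [2y] zero: DF = P = 9597/10000 ≈ 0.959700
step 3 [3y] swap r/1=465/28889: DF=(1 − 465/28889·(0.975700+0.959700))/(1+465/28889) = 1907/2000 ≈ 0.953500
step 4 [4y] swap r/1=521/38368: DF=(1 − 521/38368·(0.975700+0.959700+0.953500))/(1+521/38368) = 9479/10000 ≈ 0.947900
step 5 [5y] zero: DF = P = 4667/5000 ≈ 0.933400
step 6 [6y] swap r/1=115/9502: DF=(1 − 115/9502·(0.975700+0.959700+0.953500+0.947900+0.933400))/(1+115/9502) = 931/1000 ≈ 0.931000
step 7 [7y] bond c/1=3/50: DF=(663141/500000 − 3/50·(0.975700+0.959700+0.953500+0.947900+0.933400+0.931000))/(1+3/50) = 1857/2000 ≈ 0.928500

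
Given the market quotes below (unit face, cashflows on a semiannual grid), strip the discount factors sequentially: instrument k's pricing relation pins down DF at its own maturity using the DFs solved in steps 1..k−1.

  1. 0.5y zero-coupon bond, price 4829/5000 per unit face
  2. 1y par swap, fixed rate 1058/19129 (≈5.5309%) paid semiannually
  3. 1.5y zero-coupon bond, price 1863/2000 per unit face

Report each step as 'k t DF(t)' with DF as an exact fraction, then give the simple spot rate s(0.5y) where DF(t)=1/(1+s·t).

1 1/2 4829/5000
2 1 9471/10000
3 3/2 1863/2000
s(0.5y) = (1/(4829/5000) − 1)/(1/2) = 342/4829 ≈ 7.0822%

step 1 [0.5y] zero: DF = P = 4829/5000 ≈ 0.965800
step 2 [1y] swap r/2=529/19129: DF=(1 − 529/19129·(0.965800))/(1+529/19129) = 9471/10000 ≈ 0.947100
step 3 [1.5y] zero: DF = P = 1863/2000 ≈ 0.931500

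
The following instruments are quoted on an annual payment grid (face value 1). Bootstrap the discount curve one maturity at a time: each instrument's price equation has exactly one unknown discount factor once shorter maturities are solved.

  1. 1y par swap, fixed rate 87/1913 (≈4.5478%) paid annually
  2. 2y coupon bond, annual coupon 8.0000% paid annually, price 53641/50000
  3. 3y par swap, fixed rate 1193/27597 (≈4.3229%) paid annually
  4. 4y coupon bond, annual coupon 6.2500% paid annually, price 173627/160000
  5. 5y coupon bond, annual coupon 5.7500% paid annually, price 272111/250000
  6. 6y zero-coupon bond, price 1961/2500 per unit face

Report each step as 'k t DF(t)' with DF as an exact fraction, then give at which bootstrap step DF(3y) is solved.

step 1 [1y] swap r/1=87/1913: DF=(1 − 87/1913·(0))/(1+87/1913) = 1913/2000 ≈ 0.956500
step 2 [2y] bond c/1=2/25: DF=(53641/50000 − 2/25·(0.956500))/(1+2/25) = 369/400 ≈ 0.922500
step 3 [3y] swap r/1=1193/27597: DF=(1 − 1193/27597·(0.956500+0.922500))/(1+1193/27597) = 8807/10000 ≈ 0.880700
step 4 [4y] bond c/1=1/16: DF=(173627/160000 − 1/16·(0.956500+0.922500+0.880700))/(1+1/16) = 859/1000 ≈ 0.859000
step 5 [5y] bond c/1=23/400: DF=(272111/250000 − 23/400·(0.956500+0.922500+0.880700+0.859000))/(1+23/400) = 333/400 ≈ 0.832500
step 6 [6y] zero: DF = P = 1961/2500 ≈ 0.784400

1 1 1913/2000
2 2 369/400
3 3 8807/10000
4 4 859/1000
5 5 333/400
6 6 1961/2500
DF(3y) is solved at step 3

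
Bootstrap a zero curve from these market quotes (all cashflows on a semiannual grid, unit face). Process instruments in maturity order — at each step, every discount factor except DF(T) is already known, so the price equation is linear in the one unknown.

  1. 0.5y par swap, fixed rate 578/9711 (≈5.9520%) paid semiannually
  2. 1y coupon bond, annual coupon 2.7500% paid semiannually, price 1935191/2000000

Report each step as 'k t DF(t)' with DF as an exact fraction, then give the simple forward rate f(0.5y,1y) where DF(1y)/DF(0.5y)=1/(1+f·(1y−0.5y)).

1 1/2 9711/10000
2 1 9413/10000
f(0.5y,1y) = ((9711/10000)/(9413/10000) − 1)/(1/2) = 596/9413 ≈ 6.3317%

step 1 [0.5y] swap r/2=289/9711: DF=(1 − 289/9711·(0))/(1+289/9711) = 9711/10000 ≈ 0.971100
step 2 [1y] bond c/2=11/800: DF=(1935191/2000000 − 11/800·(0.971100))/(1+11/800) = 9413/10000 ≈ 0.941300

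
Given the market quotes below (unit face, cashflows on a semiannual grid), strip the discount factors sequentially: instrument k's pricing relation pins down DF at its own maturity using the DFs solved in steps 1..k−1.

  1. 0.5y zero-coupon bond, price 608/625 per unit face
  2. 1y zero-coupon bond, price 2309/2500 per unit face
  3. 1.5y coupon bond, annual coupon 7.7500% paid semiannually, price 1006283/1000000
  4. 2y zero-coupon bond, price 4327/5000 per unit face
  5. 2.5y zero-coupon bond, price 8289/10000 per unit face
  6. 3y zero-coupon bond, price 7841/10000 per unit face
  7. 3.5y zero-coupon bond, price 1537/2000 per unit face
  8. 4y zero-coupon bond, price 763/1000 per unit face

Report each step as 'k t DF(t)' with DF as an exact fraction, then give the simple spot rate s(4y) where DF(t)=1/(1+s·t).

1 1/2 608/625
2 1 2309/2500
3 3/2 449/500
4 2 4327/5000
5 5/2 8289/10000
6 3 7841/10000
7 7/2 1537/2000
8 4 763/1000
s(4y) = (1/(763/1000) − 1)/(4) = 237/3052 ≈ 7.7654%

step 1 [0.5y] zero: DF = P = 608/625 ≈ 0.972800
step 2 [1y] zero: DF = P = 2309/2500 ≈ 0.923600
step 3 [1.5y] bond c/2=31/800: DF=(1006283/1000000 − 31/800·(0.972800+0.923600))/(1+31/800) = 449/500 ≈ 0.898000
step 4 [2y] zero: DF = P = 4327/5000 ≈ 0.865400
step 5 [2.5y] zero: DF = P = 8289/10000 ≈ 0.828900
step 6 [3y] zero: DF = P = 7841/10000 ≈ 0.784100
step 7 [3.5y] zero: DF = P = 1537/2000 ≈ 0.768500
step 8 [4y] zero: DF = P = 763/1000 ≈ 0.763000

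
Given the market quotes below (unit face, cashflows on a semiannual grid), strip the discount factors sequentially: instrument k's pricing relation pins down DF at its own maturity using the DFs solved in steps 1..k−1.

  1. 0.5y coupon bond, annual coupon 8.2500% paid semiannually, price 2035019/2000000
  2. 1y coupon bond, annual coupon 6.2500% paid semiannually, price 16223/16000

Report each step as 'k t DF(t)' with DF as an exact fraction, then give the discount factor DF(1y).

step 1 [0.5y] bond c/2=33/800: DF=(2035019/2000000 − 33/800·(0))/(1+33/800) = 2443/2500 ≈ 0.977200
step 2 [1y] bond c/2=1/32: DF=(16223/16000 − 1/32·(0.977200))/(1+1/32) = 596/625 ≈ 0.953600

1 1/2 2443/2500
2 1 596/625
DF(1y) = 596/625 ≈ 0.953600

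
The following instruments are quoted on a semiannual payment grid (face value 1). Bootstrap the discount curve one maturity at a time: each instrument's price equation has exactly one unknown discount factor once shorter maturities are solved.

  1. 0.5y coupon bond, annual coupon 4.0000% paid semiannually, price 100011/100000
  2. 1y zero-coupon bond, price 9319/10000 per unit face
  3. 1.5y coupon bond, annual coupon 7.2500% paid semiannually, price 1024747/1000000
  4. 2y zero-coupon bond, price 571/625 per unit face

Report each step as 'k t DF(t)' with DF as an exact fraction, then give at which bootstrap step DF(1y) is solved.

step 1 [0.5y] bond c/2=1/50: DF=(100011/100000 − 1/50·(0))/(1+1/50) = 1961/2000 ≈ 0.980500
step 2 [1y] zero: DF = P = 9319/10000 ≈ 0.931900
step 3 [1.5y] bond c/2=29/800: DF=(1024747/1000000 − 29/800·(0.980500+0.931900))/(1+29/800) = 461/500 ≈ 0.922000
step 4 [2y] zero: DF = P = 571/625 ≈ 0.913600

1 1/2 1961/2000
2 1 9319/10000
3 3/2 461/500
4 2 571/625
DF(1y) is solved at step 2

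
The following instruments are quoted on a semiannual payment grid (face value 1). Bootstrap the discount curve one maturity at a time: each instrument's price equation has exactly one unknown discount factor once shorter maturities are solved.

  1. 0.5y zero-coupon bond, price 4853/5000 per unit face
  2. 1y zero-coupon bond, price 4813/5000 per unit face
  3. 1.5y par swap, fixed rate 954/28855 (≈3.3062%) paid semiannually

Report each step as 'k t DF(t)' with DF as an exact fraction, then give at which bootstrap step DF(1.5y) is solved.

step 1 [0.5y] zero: DF = P = 4853/5000 ≈ 0.970600
step 2 [1y] zero: DF = P = 4813/5000 ≈ 0.962600
step 3 [1.5y] swap r/2=477/28855: DF=(1 − 477/28855·(0.970600+0.962600))/(1+477/28855) = 9523/10000 ≈ 0.952300

1 1/2 4853/5000
2 1 4813/5000
3 3/2 9523/10000
DF(1.5y) is solved at step 3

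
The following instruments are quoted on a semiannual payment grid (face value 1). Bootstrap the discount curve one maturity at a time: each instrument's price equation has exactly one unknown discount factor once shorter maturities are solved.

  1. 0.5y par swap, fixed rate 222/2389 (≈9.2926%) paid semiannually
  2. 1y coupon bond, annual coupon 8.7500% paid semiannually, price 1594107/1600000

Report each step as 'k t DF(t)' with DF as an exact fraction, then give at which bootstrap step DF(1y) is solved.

1 1/2 2389/2500
2 1 1829/2000
DF(1y) is solved at step 2

step 1 [0.5y] swap r/2=111/2389: DF=(1 − 111/2389·(0))/(1+111/2389) = 2389/2500 ≈ 0.955600
step 2 [1y] bond c/2=7/160: DF=(1594107/1600000 − 7/160·(0.955600))/(1+7/160) = 1829/2000 ≈ 0.914500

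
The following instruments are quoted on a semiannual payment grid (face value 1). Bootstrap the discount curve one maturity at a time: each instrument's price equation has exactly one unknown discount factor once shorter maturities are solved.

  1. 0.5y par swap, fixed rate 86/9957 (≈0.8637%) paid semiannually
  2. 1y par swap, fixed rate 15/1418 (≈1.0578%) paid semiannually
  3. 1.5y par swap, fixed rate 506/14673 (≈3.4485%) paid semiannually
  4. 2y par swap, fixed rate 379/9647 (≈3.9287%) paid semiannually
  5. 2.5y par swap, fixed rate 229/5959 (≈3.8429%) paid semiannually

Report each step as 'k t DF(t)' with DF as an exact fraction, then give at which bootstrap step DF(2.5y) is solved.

1 1/2 9957/10000
2 1 1979/2000
3 3/2 4747/5000
4 2 4621/5000
5 5/2 2271/2500
DF(2.5y) is solved at step 5

step 1 [0.5y] swap r/2=43/9957: DF=(1 − 43/9957·(0))/(1+43/9957) = 9957/10000 ≈ 0.995700
step 2 [1y] swap r/2=15/2836: DF=(1 − 15/2836·(0.995700))/(1+15/2836) = 1979/2000 ≈ 0.989500
step 3 [1.5y] swap r/2=253/14673: DF=(1 − 253/14673·(0.995700+0.989500))/(1+253/14673) = 4747/5000 ≈ 0.949400
step 4 [2y] swap r/2=379/19294: DF=(1 − 379/19294·(0.995700+0.989500+0.949400))/(1+379/19294) = 4621/5000 ≈ 0.924200
step 5 [2.5y] swap r/2=229/11918: DF=(1 − 229/11918·(0.995700+0.989500+0.949400+0.924200))/(1+229/11918) = 2271/2500 ≈ 0.908400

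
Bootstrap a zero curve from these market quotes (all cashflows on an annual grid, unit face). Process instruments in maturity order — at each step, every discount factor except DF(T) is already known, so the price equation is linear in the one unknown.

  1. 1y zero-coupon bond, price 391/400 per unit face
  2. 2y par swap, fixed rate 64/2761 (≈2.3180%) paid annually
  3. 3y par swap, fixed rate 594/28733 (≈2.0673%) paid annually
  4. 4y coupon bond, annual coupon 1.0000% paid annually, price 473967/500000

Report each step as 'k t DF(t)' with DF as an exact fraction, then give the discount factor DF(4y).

step 1 [1y] zero: DF = P = 391/400 ≈ 0.977500
step 2 [2y] swap r/1=64/2761: DF=(1 − 64/2761·(0.977500))/(1+64/2761) = 597/625 ≈ 0.955200
step 3 [3y] swap r/1=594/28733: DF=(1 − 594/28733·(0.977500+0.955200))/(1+594/28733) = 4703/5000 ≈ 0.940600
step 4 [4y] bond c/1=1/100: DF=(473967/500000 − 1/100·(0.977500+0.955200+0.940600))/(1+1/100) = 9101/10000 ≈ 0.910100

1 1 391/400
2 2 597/625
3 3 4703/5000
4 4 9101/10000
DF(4y) = 9101/10000 ≈ 0.910100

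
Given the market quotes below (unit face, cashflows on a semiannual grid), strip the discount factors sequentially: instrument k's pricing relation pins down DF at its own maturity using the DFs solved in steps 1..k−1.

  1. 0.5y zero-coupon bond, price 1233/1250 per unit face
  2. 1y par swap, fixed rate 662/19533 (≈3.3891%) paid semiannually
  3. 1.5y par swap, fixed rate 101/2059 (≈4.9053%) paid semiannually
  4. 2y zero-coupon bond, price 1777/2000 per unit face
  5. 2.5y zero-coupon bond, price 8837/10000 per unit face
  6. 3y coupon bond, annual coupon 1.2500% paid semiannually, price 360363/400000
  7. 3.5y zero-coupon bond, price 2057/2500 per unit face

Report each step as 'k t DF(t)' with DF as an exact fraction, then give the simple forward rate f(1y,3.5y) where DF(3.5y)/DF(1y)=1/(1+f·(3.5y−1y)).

1 1/2 1233/1250
2 1 9669/10000
3 3/2 9293/10000
4 2 1777/2000
5 5/2 8837/10000
6 3 1083/1250
7 7/2 2057/2500
f(1y,3.5y) = ((9669/10000)/(2057/2500) − 1)/(5/2) = 131/1870 ≈ 7.0053%

step 1 [0.5y] zero: DF = P = 1233/1250 ≈ 0.986400
step 2 [1y] swap r/2=331/19533: DF=(1 − 331/19533·(0.986400))/(1+331/19533) = 9669/10000 ≈ 0.966900
step 3 [1.5y] swap r/2=101/4118: DF=(1 − 101/4118·(0.986400+0.966900))/(1+101/4118) = 9293/10000 ≈ 0.929300
step 4 [2y] zero: DF = P = 1777/2000 ≈ 0.888500
step 5 [2.5y] zero: DF = P = 8837/10000 ≈ 0.883700
step 6 [3y] bond c/2=1/160: DF=(360363/400000 − 1/160·(0.986400+0.966900+0.929300+0.888500+0.883700))/(1+1/160) = 1083/1250 ≈ 0.866400
step 7 [3.5y] zero: DF = P = 2057/2500 ≈ 0.822800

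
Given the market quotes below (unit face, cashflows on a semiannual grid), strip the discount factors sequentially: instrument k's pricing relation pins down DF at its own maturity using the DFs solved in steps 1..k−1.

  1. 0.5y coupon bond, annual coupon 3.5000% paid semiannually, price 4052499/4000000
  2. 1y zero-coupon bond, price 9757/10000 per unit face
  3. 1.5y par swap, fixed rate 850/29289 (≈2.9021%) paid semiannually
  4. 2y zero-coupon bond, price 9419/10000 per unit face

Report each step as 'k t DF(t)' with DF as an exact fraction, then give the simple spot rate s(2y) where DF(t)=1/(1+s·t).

step 1 [0.5y] bond c/2=7/400: DF=(4052499/4000000 − 7/400·(0))/(1+7/400) = 9957/10000 ≈ 0.995700
step 2 [1y] zero: DF = P = 9757/10000 ≈ 0.975700
step 3 [1.5y] swap r/2=425/29289: DF=(1 − 425/29289·(0.995700+0.975700))/(1+425/29289) = 383/400 ≈ 0.957500
step 4 [2y] zero: DF = P = 9419/10000 ≈ 0.941900

1 1/2 9957/10000
2 1 9757/10000
3 3/2 383/400
4 2 9419/10000
s(2y) = (1/(9419/10000) − 1)/(2) = 581/18838 ≈ 3.0842%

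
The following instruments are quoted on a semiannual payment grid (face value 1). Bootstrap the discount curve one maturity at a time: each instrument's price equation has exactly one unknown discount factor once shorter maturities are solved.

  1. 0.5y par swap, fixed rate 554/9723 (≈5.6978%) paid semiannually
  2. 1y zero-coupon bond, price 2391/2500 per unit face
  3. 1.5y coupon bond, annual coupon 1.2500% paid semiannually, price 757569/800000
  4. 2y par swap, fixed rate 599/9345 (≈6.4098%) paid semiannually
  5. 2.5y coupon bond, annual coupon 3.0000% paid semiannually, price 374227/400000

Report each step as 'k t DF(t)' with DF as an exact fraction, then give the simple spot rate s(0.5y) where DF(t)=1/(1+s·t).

step 1 [0.5y] swap r/2=277/9723: DF=(1 − 277/9723·(0))/(1+277/9723) = 9723/10000 ≈ 0.972300
step 2 [1y] zero: DF = P = 2391/2500 ≈ 0.956400
step 3 [1.5y] bond c/2=1/160: DF=(757569/800000 − 1/160·(0.972300+0.956400))/(1+1/160) = 9291/10000 ≈ 0.929100
step 4 [2y] swap r/2=599/18690: DF=(1 − 599/18690·(0.972300+0.956400+0.929100))/(1+599/18690) = 4401/5000 ≈ 0.880200
step 5 [2.5y] bond c/2=3/200: DF=(374227/400000 − 3/200·(0.972300+0.956400+0.929100+0.880200))/(1+3/200) = 1733/2000 ≈ 0.866500

1 1/2 9723/10000
2 1 2391/2500
3 3/2 9291/10000
4 2 4401/5000
5 5/2 1733/2000
s(0.5y) = (1/(9723/10000) − 1)/(1/2) = 554/9723 ≈ 5.6978%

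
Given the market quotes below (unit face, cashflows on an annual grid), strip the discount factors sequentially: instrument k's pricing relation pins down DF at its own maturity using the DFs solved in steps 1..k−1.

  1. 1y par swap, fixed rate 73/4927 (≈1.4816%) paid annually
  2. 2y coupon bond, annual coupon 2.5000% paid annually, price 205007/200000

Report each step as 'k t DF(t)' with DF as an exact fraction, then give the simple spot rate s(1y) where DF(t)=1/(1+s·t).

step 1 [1y] swap r/1=73/4927: DF=(1 − 73/4927·(0))/(1+73/4927) = 4927/5000 ≈ 0.985400
step 2 [2y] bond c/1=1/40: DF=(205007/200000 − 1/40·(0.985400))/(1+1/40) = 122/125 ≈ 0.976000

1 1 4927/5000
2 2 122/125
s(1y) = (1/(4927/5000) − 1)/(1) = 73/4927 ≈ 1.4816%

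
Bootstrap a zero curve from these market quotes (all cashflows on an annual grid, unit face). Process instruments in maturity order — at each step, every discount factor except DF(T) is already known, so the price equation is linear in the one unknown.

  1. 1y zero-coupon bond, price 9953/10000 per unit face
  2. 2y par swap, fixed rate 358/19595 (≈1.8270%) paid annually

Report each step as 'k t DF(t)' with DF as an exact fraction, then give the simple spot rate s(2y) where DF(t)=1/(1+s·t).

step 1 [1y] zero: DF = P = 9953/10000 ≈ 0.995300
step 2 [2y] swap r/1=358/19595: DF=(1 − 358/19595·(0.995300))/(1+358/19595) = 4821/5000 ≈ 0.964200

1 1 9953/10000
2 2 4821/5000
s(2y) = (1/(4821/5000) − 1)/(2) = 179/9642 ≈ 1.8565%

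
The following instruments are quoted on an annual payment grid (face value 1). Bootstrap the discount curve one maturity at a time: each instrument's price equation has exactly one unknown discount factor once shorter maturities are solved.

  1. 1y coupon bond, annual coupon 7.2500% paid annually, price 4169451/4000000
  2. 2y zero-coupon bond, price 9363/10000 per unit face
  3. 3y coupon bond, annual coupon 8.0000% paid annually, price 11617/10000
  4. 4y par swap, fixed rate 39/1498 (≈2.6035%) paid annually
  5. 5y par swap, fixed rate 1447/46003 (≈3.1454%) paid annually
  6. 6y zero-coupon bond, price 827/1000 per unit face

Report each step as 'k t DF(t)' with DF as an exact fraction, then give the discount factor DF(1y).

1 1 9719/10000
2 2 9363/10000
3 3 9343/10000
4 4 361/400
5 5 8553/10000
6 6 827/1000
DF(1y) = 9719/10000 ≈ 0.971900

step 1 [1y] bond c/1=29/400: DF=(4169451/4000000 − 29/400·(0))/(1+29/400) = 9719/10000 ≈ 0.971900
step 2 [2y] zero: DF = P = 9363/10000 ≈ 0.936300
step 3 [3y] bond c/1=2/25: DF=(11617/10000 − 2/25·(0.971900+0.936300))/(1+2/25) = 9343/10000 ≈ 0.934300
step 4 [4y] swap r/1=39/1498: DF=(1 − 39/1498·(0.971900+0.936300+0.934300))/(1+39/1498) = 361/400 ≈ 0.902500
step 5 [5y] swap r/1=1447/46003: DF=(1 − 1447/46003·(0.971900+0.936300+0.934300+0.902500))/(1+1447/46003) = 8553/10000 ≈ 0.855300
step 6 [6y] zero: DF = P = 827/1000 ≈ 0.827000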